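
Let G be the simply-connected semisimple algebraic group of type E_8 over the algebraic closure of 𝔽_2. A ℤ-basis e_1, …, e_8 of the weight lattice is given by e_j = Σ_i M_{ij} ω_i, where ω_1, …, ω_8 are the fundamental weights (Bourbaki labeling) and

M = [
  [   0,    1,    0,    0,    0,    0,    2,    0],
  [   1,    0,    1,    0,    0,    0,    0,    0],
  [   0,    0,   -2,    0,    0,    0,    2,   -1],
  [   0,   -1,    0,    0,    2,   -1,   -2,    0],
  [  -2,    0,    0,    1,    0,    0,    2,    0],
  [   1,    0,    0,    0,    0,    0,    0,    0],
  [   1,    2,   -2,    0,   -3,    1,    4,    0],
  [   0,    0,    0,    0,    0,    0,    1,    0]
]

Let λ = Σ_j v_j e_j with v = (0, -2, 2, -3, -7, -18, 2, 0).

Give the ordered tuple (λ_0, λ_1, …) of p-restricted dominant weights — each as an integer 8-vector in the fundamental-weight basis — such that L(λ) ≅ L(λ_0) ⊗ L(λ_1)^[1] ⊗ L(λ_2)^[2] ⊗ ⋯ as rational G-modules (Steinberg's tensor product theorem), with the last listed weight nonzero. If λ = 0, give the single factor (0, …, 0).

In the fundamental-weight basis, λ has coordinates c = M·v (v = (0, -2, 2, -3, -7, -18, 2, 0)):
  c_1 = 0·0 + (1)·(-2) + 0·2 + (0)·(-3) + (0)·(-7) + (0)·(-18) + 2·2 + 0·0 = 2
  c_2 = 1·0 + (0)·(-2) + 1·2 + (0)·(-3) + (0)·(-7) + (0)·(-18) + 0·2 + 0·0 = 2
  c_3 = 0·0 + (0)·(-2) + (-2)·(2) + (0)·(-3) + (0)·(-7) + (0)·(-18) + 2·2 + (-1)·(0) = 0
  c_4 = 0·0 + (-1)·(-2) + 0·2 + (0)·(-3) + (2)·(-7) + (-1)·(-18) + (-2)·(2) + 0·0 = 2
  c_5 = (-2)·(0) + (0)·(-2) + 0·2 + (1)·(-3) + (0)·(-7) + (0)·(-18) + 2·2 + 0·0 = 1
  c_6 = 1·0 + (0)·(-2) + 0·2 + (0)·(-3) + (0)·(-7) + (0)·(-18) + 0·2 + 0·0 = 0
  c_7 = 1·0 + (2)·(-2) + (-2)·(2) + (0)·(-3) + (-3)·(-7) + (1)·(-18) + 4·2 + 0·0 = 3
  c_8 = 0·0 + (0)·(-2) + 0·2 + (0)·(-3) + (0)·(-7) + (0)·(-18) + 1·2 + 0·0 = 2
p = 2; digits c_i = Σ_j d_{ij}·2^j, 0 ≤ d_{ij} < 2:
  c_1 = 2 = 0·2^0 + 1·2^1
  c_2 = 2 = 0·2^0 + 1·2^1
  c_3 = 0
  c_4 = 2 = 0·2^0 + 1·2^1
  c_5 = 1 = 1·2^0
  c_6 = 0
  c_7 = 3 = 1·2^0 + 1·2^1
  c_8 = 2 = 0·2^0 + 1·2^1
λ_0 = (0, 0, 0, 0, 1, 0, 1, 0)
λ_1 = (1, 1, 0, 1, 0, 0, 1, 1)

((0, 0, 0, 0, 1, 0, 1, 0), (1, 1, 0, 1, 0, 0, 1, 1))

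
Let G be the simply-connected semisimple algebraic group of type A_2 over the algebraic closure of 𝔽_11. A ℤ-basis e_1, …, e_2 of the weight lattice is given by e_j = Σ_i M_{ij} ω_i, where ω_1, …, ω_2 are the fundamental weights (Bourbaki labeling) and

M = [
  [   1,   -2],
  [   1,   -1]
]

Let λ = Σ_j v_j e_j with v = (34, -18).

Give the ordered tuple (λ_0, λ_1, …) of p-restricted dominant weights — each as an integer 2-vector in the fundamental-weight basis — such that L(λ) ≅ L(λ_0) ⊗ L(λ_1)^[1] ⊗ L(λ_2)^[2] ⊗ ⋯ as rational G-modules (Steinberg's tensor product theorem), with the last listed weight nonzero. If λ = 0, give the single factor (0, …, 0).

((4, 8), (6, 4))

Change of basis e → ω: c = M·v where v = (34, -18):
  c_1 = 1*34 + -2*-18 = 70
  c_2 = 1*34 + -1*-18 = 52
Base-11 expansion of each c_i:
  c_1 = 70 = 4·11^0 + 6·11^1
  c_2 = 52 = 8·11^0 + 4·11^1
λ_0 = (4, 8)
λ_1 = (6, 4)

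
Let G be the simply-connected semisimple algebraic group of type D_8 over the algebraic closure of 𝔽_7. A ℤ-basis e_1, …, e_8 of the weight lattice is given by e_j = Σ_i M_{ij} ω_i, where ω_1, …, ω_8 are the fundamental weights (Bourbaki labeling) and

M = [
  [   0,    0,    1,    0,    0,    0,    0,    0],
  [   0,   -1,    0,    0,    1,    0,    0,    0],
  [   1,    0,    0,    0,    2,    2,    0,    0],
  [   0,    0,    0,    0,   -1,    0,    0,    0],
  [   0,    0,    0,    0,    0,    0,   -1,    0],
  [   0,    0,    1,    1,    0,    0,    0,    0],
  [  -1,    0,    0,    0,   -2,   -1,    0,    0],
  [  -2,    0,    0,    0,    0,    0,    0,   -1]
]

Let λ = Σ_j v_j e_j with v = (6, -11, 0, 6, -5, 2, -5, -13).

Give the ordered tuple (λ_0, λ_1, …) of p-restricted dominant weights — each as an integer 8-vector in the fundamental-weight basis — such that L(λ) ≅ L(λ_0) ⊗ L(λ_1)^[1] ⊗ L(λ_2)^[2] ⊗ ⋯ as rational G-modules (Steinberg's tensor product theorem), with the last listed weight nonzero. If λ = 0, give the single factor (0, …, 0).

Change of basis e → ω: c = M·v where v = (6, -11, 0, 6, -5, 2, -5, -13):
  c_1 = 0·6 + (0)·(-11) + 1·0 + 0·6 + (0)·(-5) + 0·2 + (0)·(-5) + (0)·(-13) = 0
  c_2 = 0·6 + (-1)·(-11) + 0·0 + 0·6 + (1)·(-5) + 0·2 + (0)·(-5) + (0)·(-13) = 6
  c_3 = 1·6 + (0)·(-11) + 0·0 + 0·6 + (2)·(-5) + 2·2 + (0)·(-5) + (0)·(-13) = 0
  c_4 = 0·6 + (0)·(-11) + 0·0 + 0·6 + (-1)·(-5) + 0·2 + (0)·(-5) + (0)·(-13) = 5
  c_5 = 0·6 + (0)·(-11) + 0·0 + 0·6 + (0)·(-5) + 0·2 + (-1)·(-5) + (0)·(-13) = 5
  c_6 = 0·6 + (0)·(-11) + 1·0 + 1·6 + (0)·(-5) + 0·2 + (0)·(-5) + (0)·(-13) = 6
  c_7 = (-1)·(6) + (0)·(-11) + 0·0 + 0·6 + (-2)·(-5) + (-1)·(2) + (0)·(-5) + (0)·(-13) = 2
  c_8 = (-2)·(6) + (0)·(-11) + 0·0 + 0·6 + (0)·(-5) + 0·2 + (0)·(-5) + (-1)·(-13) = 1
p = 7; digits c_i = Σ_j d_{ij}·7^j, 0 ≤ d_{ij} < 7:
  c_1 = 0
  c_2 = 6 = 6·7^0
  c_3 = 0
  c_4 = 5 = 5·7^0
  c_5 = 5 = 5·7^0
  c_6 = 6 = 6·7^0
  c_7 = 2 = 2·7^0
  c_8 = 1 = 1·7^0
λ_0 = (0, 6, 0, 5, 5, 6, 2, 1)

((0, 6, 0, 5, 5, 6, 2, 1),)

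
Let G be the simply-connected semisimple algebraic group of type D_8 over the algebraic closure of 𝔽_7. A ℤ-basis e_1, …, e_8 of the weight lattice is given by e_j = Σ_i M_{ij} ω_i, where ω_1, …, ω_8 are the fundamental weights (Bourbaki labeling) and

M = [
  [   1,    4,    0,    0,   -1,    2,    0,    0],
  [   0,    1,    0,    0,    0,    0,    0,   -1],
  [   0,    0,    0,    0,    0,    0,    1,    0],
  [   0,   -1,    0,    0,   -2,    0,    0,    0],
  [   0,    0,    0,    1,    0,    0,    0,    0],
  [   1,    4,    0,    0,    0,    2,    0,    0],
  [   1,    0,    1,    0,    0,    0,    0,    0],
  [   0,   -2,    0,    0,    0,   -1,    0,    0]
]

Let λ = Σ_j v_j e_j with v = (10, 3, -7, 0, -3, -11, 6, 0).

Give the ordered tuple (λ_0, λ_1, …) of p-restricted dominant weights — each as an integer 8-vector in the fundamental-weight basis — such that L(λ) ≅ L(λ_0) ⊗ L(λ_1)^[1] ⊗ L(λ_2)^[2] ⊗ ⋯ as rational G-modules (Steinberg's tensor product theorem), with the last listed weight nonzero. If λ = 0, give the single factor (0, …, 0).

Change of basis e → ω: c = M·v where v = (10, 3, -7, 0, -3, -11, 6, 0):
  c_1 = 1·10 + 4·3 + (0)·(-7) + 0·0 + (-1)·(-3) + (2)·(-11) + 0·6 + 0·0 = 3
  c_2 = 0·10 + 1·3 + (0)·(-7) + 0·0 + (0)·(-3) + (0)·(-11) + 0·6 + (-1)·(0) = 3
  c_3 = 0·10 + 0·3 + (0)·(-7) + 0·0 + (0)·(-3) + (0)·(-11) + 1·6 + 0·0 = 6
  c_4 = 0·10 + (-1)·(3) + (0)·(-7) + 0·0 + (-2)·(-3) + (0)·(-11) + 0·6 + 0·0 = 3
  c_5 = 0·10 + 0·3 + (0)·(-7) + 1·0 + (0)·(-3) + (0)·(-11) + 0·6 + 0·0 = 0
  c_6 = 1·10 + 4·3 + (0)·(-7) + 0·0 + (0)·(-3) + (2)·(-11) + 0·6 + 0·0 = 0
  c_7 = 1·10 + 0·3 + (1)·(-7) + 0·0 + (0)·(-3) + (0)·(-11) + 0·6 + 0·0 = 3
  c_8 = 0·10 + (-2)·(3) + (0)·(-7) + 0·0 + (0)·(-3) + (-1)·(-11) + 0·6 + 0·0 = 5
p = 7; digits c_i = Σ_j d_{ij}·7^j, 0 ≤ d_{ij} < 7:
  c_1 = 3 = 3·7^0
  c_2 = 3 = 3·7^0
  c_3 = 6 = 6·7^0
  c_4 = 3 = 3·7^0
  c_5 = 0
  c_6 = 0
  c_7 = 3 = 3·7^0
  c_8 = 5 = 5·7^0
λ_0 = (3, 3, 6, 3, 0, 0, 3, 5)

((3, 3, 6, 3, 0, 0, 3, 5),)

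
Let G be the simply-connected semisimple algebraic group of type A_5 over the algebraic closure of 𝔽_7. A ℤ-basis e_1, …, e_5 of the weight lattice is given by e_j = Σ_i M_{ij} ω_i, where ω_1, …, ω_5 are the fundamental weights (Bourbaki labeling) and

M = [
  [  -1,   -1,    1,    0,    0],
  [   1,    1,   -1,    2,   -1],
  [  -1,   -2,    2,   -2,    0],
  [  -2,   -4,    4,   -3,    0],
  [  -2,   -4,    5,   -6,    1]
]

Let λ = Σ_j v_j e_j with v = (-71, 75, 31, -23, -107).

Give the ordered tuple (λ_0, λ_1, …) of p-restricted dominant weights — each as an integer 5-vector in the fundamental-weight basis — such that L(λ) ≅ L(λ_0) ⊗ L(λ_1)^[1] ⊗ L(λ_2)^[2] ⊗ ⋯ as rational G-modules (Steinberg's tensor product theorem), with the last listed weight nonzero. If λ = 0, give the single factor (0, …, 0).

Compute c_i = Σ_j M_{ij} v_j with v = (-71, 75, 31, -23, -107):
  c_1 = -1*-71 + -1*75 + 1*31 + 0*-23 + 0*-107 = 27
  c_2 = 1*-71 + 1*75 + -1*31 + 2*-23 + -1*-107 = 34
  c_3 = -1*-71 + -2*75 + 2*31 + -2*-23 + 0*-107 = 29
  c_4 = -2*-71 + -4*75 + 4*31 + -3*-23 + 0*-107 = 35
  c_5 = -2*-71 + -4*75 + 5*31 + -6*-23 + 1*-107 = 28
Base-7 expansion of each c_i:
  c_1 = 27 = 6·7^0 + 3·7^1
  c_2 = 34 = 6·7^0 + 4·7^1
  c_3 = 29 = 1·7^0 + 4·7^1
  c_4 = 35 = 0·7^0 + 5·7^1
  c_5 = 28 = 0·7^0 + 4·7^1
λ_0 = (6, 6, 1, 0, 0)
λ_1 = (3, 4, 4, 5, 4)

((6, 6, 1, 0, 0), (3, 4, 4, 5, 4))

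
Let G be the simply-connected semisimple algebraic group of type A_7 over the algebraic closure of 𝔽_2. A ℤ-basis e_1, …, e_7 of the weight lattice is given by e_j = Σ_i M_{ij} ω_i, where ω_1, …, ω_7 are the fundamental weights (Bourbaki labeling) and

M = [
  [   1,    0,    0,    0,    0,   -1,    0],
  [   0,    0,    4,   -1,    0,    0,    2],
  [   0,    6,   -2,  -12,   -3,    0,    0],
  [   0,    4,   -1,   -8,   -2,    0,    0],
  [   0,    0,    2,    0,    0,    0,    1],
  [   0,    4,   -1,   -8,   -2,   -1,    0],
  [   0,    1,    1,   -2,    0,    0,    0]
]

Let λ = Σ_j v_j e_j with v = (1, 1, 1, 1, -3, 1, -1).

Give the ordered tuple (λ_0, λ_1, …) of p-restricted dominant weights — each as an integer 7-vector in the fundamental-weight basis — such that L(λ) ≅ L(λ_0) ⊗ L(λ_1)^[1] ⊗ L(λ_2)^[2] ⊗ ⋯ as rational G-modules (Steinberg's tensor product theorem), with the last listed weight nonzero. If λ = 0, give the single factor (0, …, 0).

Change of basis e → ω: c = M·v where v = (1, 1, 1, 1, -3, 1, -1):
  c_1 = (1)·(1) + (0)·(1) + (0)·(1) + (0)·(1) + (0)·(-3) + (-1)·(1) + (0)·(-1) = 0
  c_2 = (0)·(1) + (0)·(1) + (4)·(1) + (-1)·(1) + (0)·(-3) + (0)·(1) + (2)·(-1) = 1
  c_3 = (0)·(1) + (6)·(1) + (-2)·(1) + (-12)·(1) + (-3)·(-3) + (0)·(1) + (0)·(-1) = 1
  c_4 = (0)·(1) + (4)·(1) + (-1)·(1) + (-8)·(1) + (-2)·(-3) + (0)·(1) + (0)·(-1) = 1
  c_5 = (0)·(1) + (0)·(1) + (2)·(1) + (0)·(1) + (0)·(-3) + (0)·(1) + (1)·(-1) = 1
  c_6 = (0)·(1) + (4)·(1) + (-1)·(1) + (-8)·(1) + (-2)·(-3) + (-1)·(1) + (0)·(-1) = 0
  c_7 = (0)·(1) + (1)·(1) + (1)·(1) + (-2)·(1) + (0)·(-3) + (0)·(1) + (0)·(-1) = 0
Expand coordinatewise in base 2:
  c_1 = 0
  c_2 = 1 = 1·2^0
  c_3 = 1 = 1·2^0
  c_4 = 1 = 1·2^0
  c_5 = 1 = 1·2^0
  c_6 = 0
  c_7 = 0
λ_0 = (0, 1, 1, 1, 1, 0, 0)

((0, 1, 1, 1, 1, 0, 0),)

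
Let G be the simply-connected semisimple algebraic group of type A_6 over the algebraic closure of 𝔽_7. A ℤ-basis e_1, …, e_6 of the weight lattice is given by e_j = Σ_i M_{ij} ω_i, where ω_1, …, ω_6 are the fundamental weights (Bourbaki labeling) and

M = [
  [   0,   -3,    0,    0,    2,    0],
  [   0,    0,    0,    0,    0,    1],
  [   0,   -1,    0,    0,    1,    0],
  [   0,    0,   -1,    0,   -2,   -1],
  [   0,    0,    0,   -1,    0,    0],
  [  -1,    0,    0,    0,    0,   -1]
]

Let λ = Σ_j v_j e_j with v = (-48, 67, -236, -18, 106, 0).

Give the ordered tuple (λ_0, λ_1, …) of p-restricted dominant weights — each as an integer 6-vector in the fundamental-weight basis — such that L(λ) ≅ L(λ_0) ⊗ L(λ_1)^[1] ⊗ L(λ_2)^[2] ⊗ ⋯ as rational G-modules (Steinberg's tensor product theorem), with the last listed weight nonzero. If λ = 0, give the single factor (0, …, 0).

((4, 0, 4, 3, 4, 6), (1, 0, 5, 3, 2, 6))

In the fundamental-weight basis, λ has coordinates c = M·v (v = (-48, 67, -236, -18, 106, 0)):
  c_1 = (0)·(-48) + (-3)·(67) + (0)·(-236) + (0)·(-18) + 2·106 + 0·0 = 11
  c_2 = (0)·(-48) + 0·67 + (0)·(-236) + (0)·(-18) + 0·106 + 1·0 = 0
  c_3 = (0)·(-48) + (-1)·(67) + (0)·(-236) + (0)·(-18) + 1·106 + 0·0 = 39
  c_4 = (0)·(-48) + 0·67 + (-1)·(-236) + (0)·(-18) + (-2)·(106) + (-1)·(0) = 24
  c_5 = (0)·(-48) + 0·67 + (0)·(-236) + (-1)·(-18) + 0·106 + 0·0 = 18
  c_6 = (-1)·(-48) + 0·67 + (0)·(-236) + (0)·(-18) + 0·106 + (-1)·(0) = 48
p = 7; digits c_i = Σ_j d_{ij}·7^j, 0 ≤ d_{ij} < 7:
  c_1 = 11 = 4·7^0 + 1·7^1
  c_2 = 0
  c_3 = 39 = 4·7^0 + 5·7^1
  c_4 = 24 = 3·7^0 + 3·7^1
  c_5 = 18 = 4·7^0 + 2·7^1
  c_6 = 48 = 6·7^0 + 6·7^1
λ_0 = (4, 0, 4, 3, 4, 6)
λ_1 = (1, 0, 5, 3, 2, 6)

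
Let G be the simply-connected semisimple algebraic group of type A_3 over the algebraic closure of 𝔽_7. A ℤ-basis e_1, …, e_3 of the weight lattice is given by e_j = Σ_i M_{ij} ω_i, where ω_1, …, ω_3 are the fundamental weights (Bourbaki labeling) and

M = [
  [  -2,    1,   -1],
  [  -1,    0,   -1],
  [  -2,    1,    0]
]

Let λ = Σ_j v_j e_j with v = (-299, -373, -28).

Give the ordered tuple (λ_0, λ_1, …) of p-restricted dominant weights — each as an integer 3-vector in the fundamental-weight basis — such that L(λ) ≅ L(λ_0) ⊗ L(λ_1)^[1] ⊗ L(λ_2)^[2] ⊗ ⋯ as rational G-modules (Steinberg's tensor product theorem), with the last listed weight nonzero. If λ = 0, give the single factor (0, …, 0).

Compute c_i = Σ_j M_{ij} v_j with v = (-299, -373, -28):
  c_1 = (-2)·(-299) + (1)·(-373) + (-1)·(-28) = 253
  c_2 = (-1)·(-299) + (0)·(-373) + (-1)·(-28) = 327
  c_3 = (-2)·(-299) + (1)·(-373) + (0)·(-28) = 225
p = 7; digits c_i = Σ_j d_{ij}·7^j, 0 ≤ d_{ij} < 7:
  c_1 = 253 = 1·7^0 + 1·7^1 + 5·7^2
  c_2 = 327 = 5·7^0 + 4·7^1 + 6·7^2
  c_3 = 225 = 1·7^0 + 4·7^1 + 4·7^2
Factor λ_0 = (1, 5, 1)
Factor λ_1 = (1, 4, 4)
Factor λ_2 = (5, 6, 4)

((1, 5, 1), (1, 4, 4), (5, 6, 4))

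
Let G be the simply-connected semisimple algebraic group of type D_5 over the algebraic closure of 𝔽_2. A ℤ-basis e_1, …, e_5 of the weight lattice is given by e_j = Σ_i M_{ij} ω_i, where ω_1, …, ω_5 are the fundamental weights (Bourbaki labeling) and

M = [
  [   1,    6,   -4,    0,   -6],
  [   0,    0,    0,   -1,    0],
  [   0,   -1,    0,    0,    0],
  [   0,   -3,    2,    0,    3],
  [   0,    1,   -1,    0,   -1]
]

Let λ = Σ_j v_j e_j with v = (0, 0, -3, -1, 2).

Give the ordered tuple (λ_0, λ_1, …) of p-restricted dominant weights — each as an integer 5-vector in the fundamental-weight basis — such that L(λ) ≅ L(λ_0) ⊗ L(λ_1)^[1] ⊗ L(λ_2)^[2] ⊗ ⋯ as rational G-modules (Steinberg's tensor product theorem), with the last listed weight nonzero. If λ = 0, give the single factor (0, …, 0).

In the fundamental-weight basis, λ has coordinates c = M·v (v = (0, 0, -3, -1, 2)):
  c_1 = 1·0 + 6·0 + (-4)·(-3) + (0)·(-1) + (-6)·(2) = 0
  c_2 = 0·0 + 0·0 + (0)·(-3) + (-1)·(-1) + 0·2 = 1
  c_3 = 0·0 + (-1)·(0) + (0)·(-3) + (0)·(-1) + 0·2 = 0
  c_4 = 0·0 + (-3)·(0) + (2)·(-3) + (0)·(-1) + 3·2 = 0
  c_5 = 0·0 + 1·0 + (-1)·(-3) + (0)·(-1) + (-1)·(2) = 1
Base-2 expansion of each c_i:
  c_1 = 0
  c_2 = 1 = 1·2^0
  c_3 = 0
  c_4 = 0
  c_5 = 1 = 1·2^0
λ_0 = (0, 1, 0, 0, 1)

((0, 1, 0, 0, 1),)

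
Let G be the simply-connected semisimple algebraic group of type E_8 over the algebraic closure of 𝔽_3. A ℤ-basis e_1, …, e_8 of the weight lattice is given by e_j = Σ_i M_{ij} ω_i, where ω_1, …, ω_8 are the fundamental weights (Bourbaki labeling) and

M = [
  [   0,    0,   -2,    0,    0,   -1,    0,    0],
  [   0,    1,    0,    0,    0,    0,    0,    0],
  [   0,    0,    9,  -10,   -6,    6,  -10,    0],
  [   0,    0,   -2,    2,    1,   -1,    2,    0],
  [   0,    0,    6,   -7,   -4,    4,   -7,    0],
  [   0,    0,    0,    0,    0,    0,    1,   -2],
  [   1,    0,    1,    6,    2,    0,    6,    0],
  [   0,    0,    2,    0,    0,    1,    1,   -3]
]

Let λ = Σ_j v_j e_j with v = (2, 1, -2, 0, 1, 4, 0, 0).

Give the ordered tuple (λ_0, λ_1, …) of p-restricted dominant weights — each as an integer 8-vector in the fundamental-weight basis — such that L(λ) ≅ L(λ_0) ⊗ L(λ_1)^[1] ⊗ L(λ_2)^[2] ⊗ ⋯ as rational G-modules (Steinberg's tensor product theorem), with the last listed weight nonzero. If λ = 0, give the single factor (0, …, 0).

Converting to the ω-basis (c_i = row i of M dotted with v = (2, 1, -2, 0, 1, 4, 0, 0)):
  c_1 = (0)·(2) + (0)·(1) + (-2)·(-2) + (0)·(0) + (0)·(1) + (-1)·(4) + (0)·(0) + (0)·(0) = 0
  c_2 = (0)·(2) + (1)·(1) + (0)·(-2) + (0)·(0) + (0)·(1) + (0)·(4) + (0)·(0) + (0)·(0) = 1
  c_3 = (0)·(2) + (0)·(1) + (9)·(-2) + (-10)·(0) + (-6)·(1) + (6)·(4) + (-10)·(0) + (0)·(0) = 0
  c_4 = (0)·(2) + (0)·(1) + (-2)·(-2) + (2)·(0) + (1)·(1) + (-1)·(4) + (2)·(0) + (0)·(0) = 1
  c_5 = (0)·(2) + (0)·(1) + (6)·(-2) + (-7)·(0) + (-4)·(1) + (4)·(4) + (-7)·(0) + (0)·(0) = 0
  c_6 = (0)·(2) + (0)·(1) + (0)·(-2) + (0)·(0) + (0)·(1) + (0)·(4) + (1)·(0) + (-2)·(0) = 0
  c_7 = (1)·(2) + (0)·(1) + (1)·(-2) + (6)·(0) + (2)·(1) + (0)·(4) + (6)·(0) + (0)·(0) = 2
  c_8 = (0)·(2) + (0)·(1) + (2)·(-2) + (0)·(0) + (0)·(1) + (1)·(4) + (1)·(0) + (-3)·(0) = 0
Writing each c_i in base p = 3:
  c_1 = 0
  c_2 = 1 = 1·3^0
  c_3 = 0
  c_4 = 1 = 1·3^0
  c_5 = 0
  c_6 = 0
  c_7 = 2 = 2·3^0
  c_8 = 0
p-restricted factor λ_0 = (0, 1, 0, 1, 0, 0, 2, 0)

((0, 1, 0, 1, 0, 0, 2, 0),)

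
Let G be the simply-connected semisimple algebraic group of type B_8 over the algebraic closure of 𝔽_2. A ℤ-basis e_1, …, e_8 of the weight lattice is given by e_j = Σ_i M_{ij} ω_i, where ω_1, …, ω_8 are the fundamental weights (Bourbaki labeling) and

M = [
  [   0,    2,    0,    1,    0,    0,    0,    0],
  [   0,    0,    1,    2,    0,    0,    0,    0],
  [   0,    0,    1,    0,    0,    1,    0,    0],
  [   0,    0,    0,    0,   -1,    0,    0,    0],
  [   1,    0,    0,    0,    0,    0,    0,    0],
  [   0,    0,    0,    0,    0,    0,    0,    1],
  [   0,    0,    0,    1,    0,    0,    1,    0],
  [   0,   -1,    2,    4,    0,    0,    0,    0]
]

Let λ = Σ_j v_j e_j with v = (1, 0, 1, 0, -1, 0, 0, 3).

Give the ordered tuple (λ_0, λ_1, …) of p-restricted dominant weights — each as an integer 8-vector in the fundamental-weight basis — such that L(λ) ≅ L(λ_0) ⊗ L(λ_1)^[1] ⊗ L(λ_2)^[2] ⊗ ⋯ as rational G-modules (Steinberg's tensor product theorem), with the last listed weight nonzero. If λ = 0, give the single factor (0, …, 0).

((0, 1, 1, 1, 1, 1, 0, 0), (0, 0, 0, 0, 0, 1, 0, 1))

Change of basis e → ω: c = M·v where v = (1, 0, 1, 0, -1, 0, 0, 3):
  c_1 = (0)·(1) + (2)·(0) + (0)·(1) + (1)·(0) + (0)·(-1) + (0)·(0) + (0)·(0) + (0)·(3) = 0
  c_2 = (0)·(1) + (0)·(0) + (1)·(1) + (2)·(0) + (0)·(-1) + (0)·(0) + (0)·(0) + (0)·(3) = 1
  c_3 = (0)·(1) + (0)·(0) + (1)·(1) + (0)·(0) + (0)·(-1) + (1)·(0) + (0)·(0) + (0)·(3) = 1
  c_4 = (0)·(1) + (0)·(0) + (0)·(1) + (0)·(0) + (-1)·(-1) + (0)·(0) + (0)·(0) + (0)·(3) = 1
  c_5 = (1)·(1) + (0)·(0) + (0)·(1) + (0)·(0) + (0)·(-1) + (0)·(0) + (0)·(0) + (0)·(3) = 1
  c_6 = (0)·(1) + (0)·(0) + (0)·(1) + (0)·(0) + (0)·(-1) + (0)·(0) + (0)·(0) + (1)·(3) = 3
  c_7 = (0)·(1) + (0)·(0) + (0)·(1) + (1)·(0) + (0)·(-1) + (0)·(0) + (1)·(0) + (0)·(3) = 0
  c_8 = (0)·(1) + (-1)·(0) + (2)·(1) + (4)·(0) + (0)·(-1) + (0)·(0) + (0)·(0) + (0)·(3) = 2
Expand coordinatewise in base 2:
  c_1 = 0
  c_2 = 1 = 1·2^0
  c_3 = 1 = 1·2^0
  c_4 = 1 = 1·2^0
  c_5 = 1 = 1·2^0
  c_6 = 3 = 1·2^0 + 1·2^1
  c_7 = 0
  c_8 = 2 = 0·2^0 + 1·2^1
Factor λ_0 = (0, 1, 1, 1, 1, 1, 0, 0)
Factor λ_1 = (0, 0, 0, 0, 0, 1, 0, 1)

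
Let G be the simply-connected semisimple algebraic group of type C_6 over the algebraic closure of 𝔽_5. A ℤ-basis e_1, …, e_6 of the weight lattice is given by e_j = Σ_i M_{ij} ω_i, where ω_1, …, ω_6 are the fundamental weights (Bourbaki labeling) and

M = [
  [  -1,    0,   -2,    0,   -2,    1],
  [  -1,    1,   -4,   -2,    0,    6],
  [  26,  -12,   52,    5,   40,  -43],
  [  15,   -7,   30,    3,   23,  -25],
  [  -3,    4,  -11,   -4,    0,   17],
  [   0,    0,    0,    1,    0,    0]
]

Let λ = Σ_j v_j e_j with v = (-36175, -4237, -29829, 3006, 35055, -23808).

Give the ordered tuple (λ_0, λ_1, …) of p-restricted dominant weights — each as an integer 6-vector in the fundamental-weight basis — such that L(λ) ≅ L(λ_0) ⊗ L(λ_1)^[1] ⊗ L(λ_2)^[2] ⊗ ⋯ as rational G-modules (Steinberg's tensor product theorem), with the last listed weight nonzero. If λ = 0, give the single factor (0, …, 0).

In the fundamental-weight basis, λ has coordinates c = M·v (v = (-36175, -4237, -29829, 3006, 35055, -23808)):
  c_1 = -1*-36175 + 0*-4237 + -2*-29829 + 0*3006 + -2*35055 + 1*-23808 = 1915
  c_2 = -1*-36175 + 1*-4237 + -4*-29829 + -2*3006 + 0*35055 + 6*-23808 = 2394
  c_3 = 26*-36175 + -12*-4237 + 52*-29829 + 5*3006 + 40*35055 + -43*-23808 = 160
  c_4 = 15*-36175 + -7*-4237 + 30*-29829 + 3*3006 + 23*35055 + -25*-23808 = 2647
  c_5 = -3*-36175 + 4*-4237 + -11*-29829 + -4*3006 + 0*35055 + 17*-23808 = 2936
  c_6 = 0*-36175 + 0*-4237 + 0*-29829 + 1*3006 + 0*35055 + 0*-23808 = 3006
Expand coordinatewise in base 5:
  c_1 = 1915 = 0·5^0 + 3·5^1 + 1·5^2 + 0·5^3 + 3·5^4
  c_2 = 2394 = 4·5^0 + 3·5^1 + 0·5^2 + 4·5^3 + 3·5^4
  c_3 = 160 = 0·5^0 + 2·5^1 + 1·5^2 + 1·5^3
  c_4 = 2647 = 2·5^0 + 4·5^1 + 0·5^2 + 1·5^3 + 4·5^4
  c_5 = 2936 = 1·5^0 + 2·5^1 + 2·5^2 + 3·5^3 + 4·5^4
  c_6 = 3006 = 1·5^0 + 1·5^1 + 0·5^2 + 4·5^3 + 4·5^4
p-restricted factor λ_0 = (0, 4, 0, 2, 1, 1)
p-restricted factor λ_1 = (3, 3, 2, 4, 2, 1)
p-restricted factor λ_2 = (1, 0, 1, 0, 2, 0)
p-restricted factor λ_3 = (0, 4, 1, 1, 3, 4)
p-restricted factor λ_4 = (3, 3, 0, 4, 4, 4)

((0, 4, 0, 2, 1, 1), (3, 3, 2, 4, 2, 1), (1, 0, 1, 0, 2, 0), (0, 4, 1, 1, 3, 4), (3, 3, 0, 4, 4, 4))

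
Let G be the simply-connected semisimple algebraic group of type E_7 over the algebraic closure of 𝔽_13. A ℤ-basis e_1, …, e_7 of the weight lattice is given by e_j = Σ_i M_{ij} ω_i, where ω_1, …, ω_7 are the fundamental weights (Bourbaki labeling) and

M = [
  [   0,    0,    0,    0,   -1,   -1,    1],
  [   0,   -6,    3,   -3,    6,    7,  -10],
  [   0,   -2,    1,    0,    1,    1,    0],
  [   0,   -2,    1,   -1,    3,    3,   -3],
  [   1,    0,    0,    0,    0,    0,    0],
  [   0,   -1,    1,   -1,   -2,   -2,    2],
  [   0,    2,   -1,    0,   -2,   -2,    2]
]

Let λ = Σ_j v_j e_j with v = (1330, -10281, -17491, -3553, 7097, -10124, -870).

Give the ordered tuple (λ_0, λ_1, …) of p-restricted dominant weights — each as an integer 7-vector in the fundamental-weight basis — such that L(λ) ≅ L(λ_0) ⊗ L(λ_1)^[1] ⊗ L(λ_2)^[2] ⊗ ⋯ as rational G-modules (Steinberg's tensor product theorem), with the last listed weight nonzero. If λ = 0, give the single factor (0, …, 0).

((12, 0, 5, 10, 4, 7, 8), (9, 9, 3, 11, 11, 11, 4), (12, 1, 0, 0, 7, 3, 7))

Compute c_i = Σ_j M_{ij} v_j with v = (1330, -10281, -17491, -3553, 7097, -10124, -870):
  c_1 = 0*1330 + 0*-10281 + 0*-17491 + 0*-3553 + -1*7097 + -1*-10124 + 1*-870 = 2157
  c_2 = 0*1330 + -6*-10281 + 3*-17491 + -3*-3553 + 6*7097 + 7*-10124 + -10*-870 = 286
  c_3 = 0*1330 + -2*-10281 + 1*-17491 + 0*-3553 + 1*7097 + 1*-10124 + 0*-870 = 44
  c_4 = 0*1330 + -2*-10281 + 1*-17491 + -1*-3553 + 3*7097 + 3*-10124 + -3*-870 = 153
  c_5 = 1*1330 + 0*-10281 + 0*-17491 + 0*-3553 + 0*7097 + 0*-10124 + 0*-870 = 1330
  c_6 = 0*1330 + -1*-10281 + 1*-17491 + -1*-3553 + -2*7097 + -2*-10124 + 2*-870 = 657
  c_7 = 0*1330 + 2*-10281 + -1*-17491 + 0*-3553 + -2*7097 + -2*-10124 + 2*-870 = 1243
p = 13; digits c_i = Σ_j d_{ij}·13^j, 0 ≤ d_{ij} < 13:
  c_1 = 2157 = 12·13^0 + 9·13^1 + 12·13^2
  c_2 = 286 = 0·13^0 + 9·13^1 + 1·13^2
  c_3 = 44 = 5·13^0 + 3·13^1
  c_4 = 153 = 10·13^0 + 11·13^1
  c_5 = 1330 = 4·13^0 + 11·13^1 + 7·13^2
  c_6 = 657 = 7·13^0 + 11·13^1 + 3·13^2
  c_7 = 1243 = 8·13^0 + 4·13^1 + 7·13^2
Factor λ_0 = (12, 0, 5, 10, 4, 7, 8)
Factor λ_1 = (9, 9, 3, 11, 11, 11, 4)
Factor λ_2 = (12, 1, 0, 0, 7, 3, 7)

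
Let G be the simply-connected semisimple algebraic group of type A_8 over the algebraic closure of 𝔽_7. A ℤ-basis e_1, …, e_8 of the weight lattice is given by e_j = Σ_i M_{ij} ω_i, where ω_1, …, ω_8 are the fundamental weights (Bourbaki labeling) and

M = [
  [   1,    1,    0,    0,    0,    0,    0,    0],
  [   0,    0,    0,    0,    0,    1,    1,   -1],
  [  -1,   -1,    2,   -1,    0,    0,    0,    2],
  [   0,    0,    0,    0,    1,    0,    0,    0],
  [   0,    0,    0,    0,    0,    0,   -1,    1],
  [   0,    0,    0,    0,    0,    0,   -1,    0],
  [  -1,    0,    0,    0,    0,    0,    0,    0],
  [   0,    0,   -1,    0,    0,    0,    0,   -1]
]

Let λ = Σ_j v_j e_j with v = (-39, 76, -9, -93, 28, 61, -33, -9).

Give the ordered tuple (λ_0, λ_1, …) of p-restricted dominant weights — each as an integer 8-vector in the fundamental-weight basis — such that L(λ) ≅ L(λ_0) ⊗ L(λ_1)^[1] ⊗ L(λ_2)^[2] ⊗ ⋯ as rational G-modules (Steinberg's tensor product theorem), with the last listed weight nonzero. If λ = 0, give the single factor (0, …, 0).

Change of basis e → ω: c = M·v where v = (-39, 76, -9, -93, 28, 61, -33, -9):
  c_1 = (1)·(-39) + (1)·(76) + (0)·(-9) + (0)·(-93) + (0)·(28) + (0)·(61) + (0)·(-33) + (0)·(-9) = 37
  c_2 = (0)·(-39) + (0)·(76) + (0)·(-9) + (0)·(-93) + (0)·(28) + (1)·(61) + (1)·(-33) + (-1)·(-9) = 37
  c_3 = (-1)·(-39) + (-1)·(76) + (2)·(-9) + (-1)·(-93) + (0)·(28) + (0)·(61) + (0)·(-33) + (2)·(-9) = 20
  c_4 = (0)·(-39) + (0)·(76) + (0)·(-9) + (0)·(-93) + (1)·(28) + (0)·(61) + (0)·(-33) + (0)·(-9) = 28
  c_5 = (0)·(-39) + (0)·(76) + (0)·(-9) + (0)·(-93) + (0)·(28) + (0)·(61) + (-1)·(-33) + (1)·(-9) = 24
  c_6 = (0)·(-39) + (0)·(76) + (0)·(-9) + (0)·(-93) + (0)·(28) + (0)·(61) + (-1)·(-33) + (0)·(-9) = 33
  c_7 = (-1)·(-39) + (0)·(76) + (0)·(-9) + (0)·(-93) + (0)·(28) + (0)·(61) + (0)·(-33) + (0)·(-9) = 39
  c_8 = (0)·(-39) + (0)·(76) + (-1)·(-9) + (0)·(-93) + (0)·(28) + (0)·(61) + (0)·(-33) + (-1)·(-9) = 18
Writing each c_i in base p = 7:
  c_1 = 37 = 2·7^0 + 5·7^1
  c_2 = 37 = 2·7^0 + 5·7^1
  c_3 = 20 = 6·7^0 + 2·7^1
  c_4 = 28 = 0·7^0 + 4·7^1
  c_5 = 24 = 3·7^0 + 3·7^1
  c_6 = 33 = 5·7^0 + 4·7^1
  c_7 = 39 = 4·7^0 + 5·7^1
  c_8 = 18 = 4·7^0 + 2·7^1
Factor λ_0 = (2, 2, 6, 0, 3, 5, 4, 4)
Factor λ_1 = (5, 5, 2, 4, 3, 4, 5, 2)

((2, 2, 6, 0, 3, 5, 4, 4), (5, 5, 2, 4, 3, 4, 5, 2))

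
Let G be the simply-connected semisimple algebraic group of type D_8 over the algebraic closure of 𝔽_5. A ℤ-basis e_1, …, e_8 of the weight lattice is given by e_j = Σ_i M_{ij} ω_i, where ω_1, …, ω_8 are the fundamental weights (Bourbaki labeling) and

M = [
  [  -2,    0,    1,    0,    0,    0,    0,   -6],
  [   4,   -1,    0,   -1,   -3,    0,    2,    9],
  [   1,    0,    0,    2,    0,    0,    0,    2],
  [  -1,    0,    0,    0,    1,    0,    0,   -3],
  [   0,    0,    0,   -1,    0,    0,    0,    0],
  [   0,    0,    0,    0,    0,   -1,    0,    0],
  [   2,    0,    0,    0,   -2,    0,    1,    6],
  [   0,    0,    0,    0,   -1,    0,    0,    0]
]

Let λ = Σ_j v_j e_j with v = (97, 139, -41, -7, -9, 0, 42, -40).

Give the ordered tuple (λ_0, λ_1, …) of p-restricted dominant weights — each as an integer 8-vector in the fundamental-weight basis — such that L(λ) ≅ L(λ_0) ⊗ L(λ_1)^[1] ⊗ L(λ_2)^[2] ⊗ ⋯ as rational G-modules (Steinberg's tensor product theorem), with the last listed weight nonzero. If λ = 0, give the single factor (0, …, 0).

((0, 2, 3, 4, 2, 0, 4, 4), (1, 1, 0, 2, 1, 0, 2, 1))

In the fundamental-weight basis, λ has coordinates c = M·v (v = (97, 139, -41, -7, -9, 0, 42, -40)):
  c_1 = (-2)·(97) + 0·139 + (1)·(-41) + (0)·(-7) + (0)·(-9) + 0·0 + 0·42 + (-6)·(-40) = 5
  c_2 = 4·97 + (-1)·(139) + (0)·(-41) + (-1)·(-7) + (-3)·(-9) + 0·0 + 2·42 + (9)·(-40) = 7
  c_3 = 1·97 + 0·139 + (0)·(-41) + (2)·(-7) + (0)·(-9) + 0·0 + 0·42 + (2)·(-40) = 3
  c_4 = (-1)·(97) + 0·139 + (0)·(-41) + (0)·(-7) + (1)·(-9) + 0·0 + 0·42 + (-3)·(-40) = 14
  c_5 = 0·97 + 0·139 + (0)·(-41) + (-1)·(-7) + (0)·(-9) + 0·0 + 0·42 + (0)·(-40) = 7
  c_6 = 0·97 + 0·139 + (0)·(-41) + (0)·(-7) + (0)·(-9) + (-1)·(0) + 0·42 + (0)·(-40) = 0
  c_7 = 2·97 + 0·139 + (0)·(-41) + (0)·(-7) + (-2)·(-9) + 0·0 + 1·42 + (6)·(-40) = 14
  c_8 = 0·97 + 0·139 + (0)·(-41) + (0)·(-7) + (-1)·(-9) + 0·0 + 0·42 + (0)·(-40) = 9
Base-5 expansion of each c_i:
  c_1 = 5 = 0·5^0 + 1·5^1
  c_2 = 7 = 2·5^0 + 1·5^1
  c_3 = 3 = 3·5^0
  c_4 = 14 = 4·5^0 + 2·5^1
  c_5 = 7 = 2·5^0 + 1·5^1
  c_6 = 0
  c_7 = 14 = 4·5^0 + 2·5^1
  c_8 = 9 = 4·5^0 + 1·5^1
λ_0 = (0, 2, 3, 4, 2, 0, 4, 4)
λ_1 = (1, 1, 0, 2, 1, 0, 2, 1)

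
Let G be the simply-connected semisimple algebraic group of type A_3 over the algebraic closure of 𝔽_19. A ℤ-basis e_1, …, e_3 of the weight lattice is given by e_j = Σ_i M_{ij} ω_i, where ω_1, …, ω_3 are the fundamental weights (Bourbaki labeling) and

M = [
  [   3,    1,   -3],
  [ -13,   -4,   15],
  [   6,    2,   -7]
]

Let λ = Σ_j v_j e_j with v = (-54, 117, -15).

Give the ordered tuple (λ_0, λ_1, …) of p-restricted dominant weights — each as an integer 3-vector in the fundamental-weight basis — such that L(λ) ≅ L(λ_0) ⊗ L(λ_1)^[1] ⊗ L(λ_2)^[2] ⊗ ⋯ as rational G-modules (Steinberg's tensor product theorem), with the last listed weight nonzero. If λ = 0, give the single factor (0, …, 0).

((0, 9, 15),)

In the fundamental-weight basis, λ has coordinates c = M·v (v = (-54, 117, -15)):
  c_1 = (3)·(-54) + 1·117 + (-3)·(-15) = 0
  c_2 = (-13)·(-54) + (-4)·(117) + (15)·(-15) = 9
  c_3 = (6)·(-54) + 2·117 + (-7)·(-15) = 15
Writing each c_i in base p = 19:
  c_1 = 0
  c_2 = 9 = 9·19^0
  c_3 = 15 = 15·19^0
Factor λ_0 = (0, 9, 15)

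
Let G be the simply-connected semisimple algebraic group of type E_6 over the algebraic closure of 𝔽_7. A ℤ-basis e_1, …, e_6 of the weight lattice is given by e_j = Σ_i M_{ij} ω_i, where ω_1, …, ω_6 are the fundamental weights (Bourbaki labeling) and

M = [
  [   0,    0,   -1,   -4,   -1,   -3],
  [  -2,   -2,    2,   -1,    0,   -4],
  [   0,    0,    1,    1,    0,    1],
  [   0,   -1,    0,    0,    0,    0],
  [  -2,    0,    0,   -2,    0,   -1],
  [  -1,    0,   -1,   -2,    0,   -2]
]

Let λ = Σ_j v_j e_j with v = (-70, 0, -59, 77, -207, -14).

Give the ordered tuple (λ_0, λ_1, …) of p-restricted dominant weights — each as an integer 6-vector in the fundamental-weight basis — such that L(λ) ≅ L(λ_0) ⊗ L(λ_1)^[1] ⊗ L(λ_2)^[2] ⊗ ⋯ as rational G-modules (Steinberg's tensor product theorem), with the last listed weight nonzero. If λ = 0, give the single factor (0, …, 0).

In the fundamental-weight basis, λ has coordinates c = M·v (v = (-70, 0, -59, 77, -207, -14)):
  c_1 = (0)·(-70) + (0)·(0) + (-1)·(-59) + (-4)·(77) + (-1)·(-207) + (-3)·(-14) = 0
  c_2 = (-2)·(-70) + (-2)·(0) + (2)·(-59) + (-1)·(77) + (0)·(-207) + (-4)·(-14) = 1
  c_3 = (0)·(-70) + (0)·(0) + (1)·(-59) + (1)·(77) + (0)·(-207) + (1)·(-14) = 4
  c_4 = (0)·(-70) + (-1)·(0) + (0)·(-59) + (0)·(77) + (0)·(-207) + (0)·(-14) = 0
  c_5 = (-2)·(-70) + (0)·(0) + (0)·(-59) + (-2)·(77) + (0)·(-207) + (-1)·(-14) = 0
  c_6 = (-1)·(-70) + (0)·(0) + (-1)·(-59) + (-2)·(77) + (0)·(-207) + (-2)·(-14) = 3
Expand coordinatewise in base 7:
  c_1 = 0
  c_2 = 1 = 1·7^0
  c_3 = 4 = 4·7^0
  c_4 = 0
  c_5 = 0
  c_6 = 3 = 3·7^0
Factor λ_0 = (0, 1, 4, 0, 0, 3)

((0, 1, 4, 0, 0, 3),)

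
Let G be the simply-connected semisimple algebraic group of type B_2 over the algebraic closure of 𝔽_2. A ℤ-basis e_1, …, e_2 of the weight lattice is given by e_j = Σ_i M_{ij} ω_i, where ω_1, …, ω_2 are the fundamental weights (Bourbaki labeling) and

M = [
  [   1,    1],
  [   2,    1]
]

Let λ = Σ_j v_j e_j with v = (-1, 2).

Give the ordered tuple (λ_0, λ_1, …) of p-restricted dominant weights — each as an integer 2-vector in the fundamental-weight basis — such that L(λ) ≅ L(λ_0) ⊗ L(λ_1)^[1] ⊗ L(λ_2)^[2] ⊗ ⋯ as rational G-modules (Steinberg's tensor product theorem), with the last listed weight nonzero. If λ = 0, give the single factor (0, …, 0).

Compute c_i = Σ_j M_{ij} v_j with v = (-1, 2):
  c_1 = 1*-1 + 1*2 = 1
  c_2 = 2*-1 + 1*2 = 0
Writing each c_i in base p = 2:
  c_1 = 1 = 1·2^0
  c_2 = 0
Factor λ_0 = (1, 0)

((1, 0),)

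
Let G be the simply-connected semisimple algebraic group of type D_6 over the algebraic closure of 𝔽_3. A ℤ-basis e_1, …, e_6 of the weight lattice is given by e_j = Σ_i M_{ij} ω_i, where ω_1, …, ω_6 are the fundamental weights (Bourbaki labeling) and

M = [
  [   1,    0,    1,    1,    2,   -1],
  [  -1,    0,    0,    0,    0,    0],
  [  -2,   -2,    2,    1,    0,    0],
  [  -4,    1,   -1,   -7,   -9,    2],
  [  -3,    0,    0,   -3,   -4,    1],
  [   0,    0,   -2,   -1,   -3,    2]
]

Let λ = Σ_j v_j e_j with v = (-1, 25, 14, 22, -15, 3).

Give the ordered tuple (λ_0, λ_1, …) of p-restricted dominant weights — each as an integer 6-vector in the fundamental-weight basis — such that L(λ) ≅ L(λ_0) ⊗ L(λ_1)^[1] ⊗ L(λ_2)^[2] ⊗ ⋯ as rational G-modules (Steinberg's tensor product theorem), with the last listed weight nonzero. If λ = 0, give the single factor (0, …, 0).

((2, 1, 2, 2, 0, 1),)

Change of basis e → ω: c = M·v where v = (-1, 25, 14, 22, -15, 3):
  c_1 = (1)·(-1) + 0·25 + 1·14 + 1·22 + (2)·(-15) + (-1)·(3) = 2
  c_2 = (-1)·(-1) + 0·25 + 0·14 + 0·22 + (0)·(-15) + 0·3 = 1
  c_3 = (-2)·(-1) + (-2)·(25) + 2·14 + 1·22 + (0)·(-15) + 0·3 = 2
  c_4 = (-4)·(-1) + 1·25 + (-1)·(14) + (-7)·(22) + (-9)·(-15) + 2·3 = 2
  c_5 = (-3)·(-1) + 0·25 + 0·14 + (-3)·(22) + (-4)·(-15) + 1·3 = 0
  c_6 = (0)·(-1) + 0·25 + (-2)·(14) + (-1)·(22) + (-3)·(-15) + 2·3 = 1
Writing each c_i in base p = 3:
  c_1 = 2 = 2·3^0
  c_2 = 1 = 1·3^0
  c_3 = 2 = 2·3^0
  c_4 = 2 = 2·3^0
  c_5 = 0
  c_6 = 1 = 1·3^0
p-restricted factor λ_0 = (2, 1, 2, 2, 0, 1)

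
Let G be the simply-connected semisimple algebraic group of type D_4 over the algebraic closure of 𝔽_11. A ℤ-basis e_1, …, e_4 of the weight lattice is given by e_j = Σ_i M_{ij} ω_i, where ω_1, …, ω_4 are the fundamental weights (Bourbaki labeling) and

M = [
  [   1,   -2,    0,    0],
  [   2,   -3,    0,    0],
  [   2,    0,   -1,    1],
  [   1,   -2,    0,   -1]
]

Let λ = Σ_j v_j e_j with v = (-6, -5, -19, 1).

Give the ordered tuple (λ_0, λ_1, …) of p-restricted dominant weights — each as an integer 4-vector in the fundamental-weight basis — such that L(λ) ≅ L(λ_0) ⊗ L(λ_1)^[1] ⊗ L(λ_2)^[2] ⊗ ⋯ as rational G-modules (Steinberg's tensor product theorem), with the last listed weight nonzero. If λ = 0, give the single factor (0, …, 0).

((4, 3, 8, 3),)

ω-coordinates c = M·v, v = (-6, -5, -19, 1):
  c_1 = 1*-6 + -2*-5 + 0*-19 + 0*1 = 4
  c_2 = 2*-6 + -3*-5 + 0*-19 + 0*1 = 3
  c_3 = 2*-6 + 0*-5 + -1*-19 + 1*1 = 8
  c_4 = 1*-6 + -2*-5 + 0*-19 + -1*1 = 3
p = 11; digits c_i = Σ_j d_{ij}·11^j, 0 ≤ d_{ij} < 11:
  c_1 = 4 = 4·11^0
  c_2 = 3 = 3·11^0
  c_3 = 8 = 8·11^0
  c_4 = 3 = 3·11^0
Factor λ_0 = (4, 3, 8, 3)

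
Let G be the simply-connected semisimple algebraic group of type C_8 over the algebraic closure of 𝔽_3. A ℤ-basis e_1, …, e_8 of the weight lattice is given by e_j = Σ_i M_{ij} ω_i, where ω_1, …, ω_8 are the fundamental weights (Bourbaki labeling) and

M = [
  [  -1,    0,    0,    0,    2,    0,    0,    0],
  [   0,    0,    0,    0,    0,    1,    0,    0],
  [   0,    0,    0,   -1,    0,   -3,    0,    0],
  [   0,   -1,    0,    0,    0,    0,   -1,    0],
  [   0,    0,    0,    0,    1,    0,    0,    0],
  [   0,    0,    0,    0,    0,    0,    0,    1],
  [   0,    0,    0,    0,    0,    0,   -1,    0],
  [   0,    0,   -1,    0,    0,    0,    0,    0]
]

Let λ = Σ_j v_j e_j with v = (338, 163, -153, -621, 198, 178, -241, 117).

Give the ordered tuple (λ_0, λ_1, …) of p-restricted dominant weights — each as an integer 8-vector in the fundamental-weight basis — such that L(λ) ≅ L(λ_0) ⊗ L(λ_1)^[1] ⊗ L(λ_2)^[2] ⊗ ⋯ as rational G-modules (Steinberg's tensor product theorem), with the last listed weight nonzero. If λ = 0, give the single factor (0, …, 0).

((1, 1, 0, 0, 0, 0, 1, 0), (1, 2, 2, 2, 0, 0, 2, 0), (0, 1, 0, 2, 1, 1, 2, 2), (2, 0, 0, 2, 1, 1, 2, 2), (0, 2, 1, 0, 2, 1, 2, 1))

Converting to the ω-basis (c_i = row i of M dotted with v = (338, 163, -153, -621, 198, 178, -241, 117)):
  c_1 = (-1)·(338) + (0)·(163) + (0)·(-153) + (0)·(-621) + (2)·(198) + (0)·(178) + (0)·(-241) + (0)·(117) = 58
  c_2 = (0)·(338) + (0)·(163) + (0)·(-153) + (0)·(-621) + (0)·(198) + (1)·(178) + (0)·(-241) + (0)·(117) = 178
  c_3 = (0)·(338) + (0)·(163) + (0)·(-153) + (-1)·(-621) + (0)·(198) + (-3)·(178) + (0)·(-241) + (0)·(117) = 87
  c_4 = (0)·(338) + (-1)·(163) + (0)·(-153) + (0)·(-621) + (0)·(198) + (0)·(178) + (-1)·(-241) + (0)·(117) = 78
  c_5 = (0)·(338) + (0)·(163) + (0)·(-153) + (0)·(-621) + (1)·(198) + (0)·(178) + (0)·(-241) + (0)·(117) = 198
  c_6 = (0)·(338) + (0)·(163) + (0)·(-153) + (0)·(-621) + (0)·(198) + (0)·(178) + (0)·(-241) + (1)·(117) = 117
  c_7 = (0)·(338) + (0)·(163) + (0)·(-153) + (0)·(-621) + (0)·(198) + (0)·(178) + (-1)·(-241) + (0)·(117) = 241
  c_8 = (0)·(338) + (0)·(163) + (-1)·(-153) + (0)·(-621) + (0)·(198) + (0)·(178) + (0)·(-241) + (0)·(117) = 153
p = 3; digits c_i = Σ_j d_{ij}·3^j, 0 ≤ d_{ij} < 3:
  c_1 = 58 = 1·3^0 + 1·3^1 + 0·3^2 + 2·3^3
  c_2 = 178 = 1·3^0 + 2·3^1 + 1·3^2 + 0·3^3 + 2·3^4
  c_3 = 87 = 0·3^0 + 2·3^1 + 0·3^2 + 0·3^3 + 1·3^4
  c_4 = 78 = 0·3^0 + 2·3^1 + 2·3^2 + 2·3^3
  c_5 = 198 = 0·3^0 + 0·3^1 + 1·3^2 + 1·3^3 + 2·3^4
  c_6 = 117 = 0·3^0 + 0·3^1 + 1·3^2 + 1·3^3 + 1·3^4
  c_7 = 241 = 1·3^0 + 2·3^1 + 2·3^2 + 2·3^3 + 2·3^4
  c_8 = 153 = 0·3^0 + 0·3^1 + 2·3^2 + 2·3^3 + 1·3^4
p-restricted factor λ_0 = (1, 1, 0, 0, 0, 0, 1, 0)
p-restricted factor λ_1 = (1, 2, 2, 2, 0, 0, 2, 0)
p-restricted factor λ_2 = (0, 1, 0, 2, 1, 1, 2, 2)
p-restricted factor λ_3 = (2, 0, 0, 2, 1, 1, 2, 2)
p-restricted factor λ_4 = (0, 2, 1, 0, 2, 1, 2, 1)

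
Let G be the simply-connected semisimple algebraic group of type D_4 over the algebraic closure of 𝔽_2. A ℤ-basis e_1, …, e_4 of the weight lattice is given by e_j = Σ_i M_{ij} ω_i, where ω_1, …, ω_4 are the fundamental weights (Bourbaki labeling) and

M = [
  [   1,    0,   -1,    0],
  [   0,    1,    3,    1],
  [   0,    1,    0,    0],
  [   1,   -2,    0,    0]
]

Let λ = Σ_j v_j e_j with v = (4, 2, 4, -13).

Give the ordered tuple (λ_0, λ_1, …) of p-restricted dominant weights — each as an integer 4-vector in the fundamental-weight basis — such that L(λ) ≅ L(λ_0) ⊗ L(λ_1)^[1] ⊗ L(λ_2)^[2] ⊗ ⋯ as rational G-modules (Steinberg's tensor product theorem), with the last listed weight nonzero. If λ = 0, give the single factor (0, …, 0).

In the fundamental-weight basis, λ has coordinates c = M·v (v = (4, 2, 4, -13)):
  c_1 = (1)·(4) + (0)·(2) + (-1)·(4) + (0)·(-13) = 0
  c_2 = (0)·(4) + (1)·(2) + (3)·(4) + (1)·(-13) = 1
  c_3 = (0)·(4) + (1)·(2) + (0)·(4) + (0)·(-13) = 2
  c_4 = (1)·(4) + (-2)·(2) + (0)·(4) + (0)·(-13) = 0
Expand coordinatewise in base 2:
  c_1 = 0
  c_2 = 1 = 1·2^0
  c_3 = 2 = 0·2^0 + 1·2^1
  c_4 = 0
p-restricted factor λ_0 = (0, 1, 0, 0)
p-restricted factor λ_1 = (0, 0, 1, 0)

((0, 1, 0, 0), (0, 0, 1, 0))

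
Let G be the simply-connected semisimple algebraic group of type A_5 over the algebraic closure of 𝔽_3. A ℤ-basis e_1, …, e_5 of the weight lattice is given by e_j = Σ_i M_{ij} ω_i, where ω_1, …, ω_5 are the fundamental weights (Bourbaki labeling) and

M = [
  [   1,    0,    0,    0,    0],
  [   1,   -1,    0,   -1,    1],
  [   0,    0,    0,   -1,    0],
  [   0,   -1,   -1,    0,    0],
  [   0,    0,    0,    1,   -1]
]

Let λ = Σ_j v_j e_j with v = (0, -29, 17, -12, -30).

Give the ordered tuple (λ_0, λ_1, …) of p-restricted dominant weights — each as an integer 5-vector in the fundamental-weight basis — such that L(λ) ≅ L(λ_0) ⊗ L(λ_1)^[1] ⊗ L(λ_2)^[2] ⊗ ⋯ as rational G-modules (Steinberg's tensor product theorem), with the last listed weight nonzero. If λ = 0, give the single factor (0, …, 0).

In the fundamental-weight basis, λ has coordinates c = M·v (v = (0, -29, 17, -12, -30)):
  c_1 = 1·0 + (0)·(-29) + 0·17 + (0)·(-12) + (0)·(-30) = 0
  c_2 = 1·0 + (-1)·(-29) + 0·17 + (-1)·(-12) + (1)·(-30) = 11
  c_3 = 0·0 + (0)·(-29) + 0·17 + (-1)·(-12) + (0)·(-30) = 12
  c_4 = 0·0 + (-1)·(-29) + (-1)·(17) + (0)·(-12) + (0)·(-30) = 12
  c_5 = 0·0 + (0)·(-29) + 0·17 + (1)·(-12) + (-1)·(-30) = 18
Writing each c_i in base p = 3:
  c_1 = 0
  c_2 = 11 = 2·3^0 + 0·3^1 + 1·3^2
  c_3 = 12 = 0·3^0 + 1·3^1 + 1·3^2
  c_4 = 12 = 0·3^0 + 1·3^1 + 1·3^2
  c_5 = 18 = 0·3^0 + 0·3^1 + 2·3^2
λ_0 = (0, 2, 0, 0, 0)
λ_1 = (0, 0, 1, 1, 0)
λ_2 = (0, 1, 1, 1, 2)

((0, 2, 0, 0, 0), (0, 0, 1, 1, 0), (0, 1, 1, 1, 2))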